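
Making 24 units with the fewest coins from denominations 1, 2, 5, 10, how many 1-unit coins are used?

Use the largest denomination that fits, subtract, and repeat.
24 − 2×10→4 − 2×2→0
Count of 1: 0

0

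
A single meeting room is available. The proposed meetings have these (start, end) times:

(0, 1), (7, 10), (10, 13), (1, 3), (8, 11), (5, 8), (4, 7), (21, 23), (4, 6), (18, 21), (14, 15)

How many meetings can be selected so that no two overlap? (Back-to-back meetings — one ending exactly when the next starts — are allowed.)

Greedy by earliest finish: after sorting by end time, pick each interval compatible with the last pick.
Sorted by end: (0,1)  (1,3)  (4,6)  (4,7)  (5,8)  (7,10)  (8,11)  (10,13)  (14,15)  (18,21)  (21,23)
take (0,1); take (1,3); take (4,6); take (7,10); take (10,13); take (14,15); take (18,21); take (21,23).
Selected 8 meetings.

8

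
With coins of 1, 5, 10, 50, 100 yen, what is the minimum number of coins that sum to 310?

4

Greedy: take as many of the largest coin as possible, then repeat with the remainder.
310 − 3×100→10 − 1×10→0
Total coins = 3 + 1 = 4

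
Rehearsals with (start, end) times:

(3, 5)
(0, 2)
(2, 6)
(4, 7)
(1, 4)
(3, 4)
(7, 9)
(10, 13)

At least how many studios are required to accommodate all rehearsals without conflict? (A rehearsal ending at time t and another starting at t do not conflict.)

4

The answer is the maximum number of intervals overlapping at any instant.
Events (time:±→running): 0:+→1 1:+→2 2:-→1 2:+→2 3:+→3 3:+→4 … peak 4.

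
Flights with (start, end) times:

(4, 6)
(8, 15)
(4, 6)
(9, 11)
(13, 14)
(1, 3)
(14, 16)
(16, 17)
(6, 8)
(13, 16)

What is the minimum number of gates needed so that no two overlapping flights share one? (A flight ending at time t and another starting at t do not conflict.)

3

Count concurrent intervals with a sweep; the peak is the room count.
starts: [1, 4, 4, 6, 8, 9, 13, 13, 14, 16]
ends:   [3, 6, 6, 8, 11, 14, 15, 16, 16, 17]
s1→1 e3→0 s4→1 s4→2 e6→1 e6→0 s6→1 e8→0 s8→1 s9→2 e11→1 s13→2 s13→3  — peak 3.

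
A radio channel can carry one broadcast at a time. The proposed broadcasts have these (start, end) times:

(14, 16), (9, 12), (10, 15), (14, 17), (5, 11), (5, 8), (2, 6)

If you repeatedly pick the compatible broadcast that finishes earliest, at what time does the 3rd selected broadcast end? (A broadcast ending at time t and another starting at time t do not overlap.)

Greedy by earliest finish: after sorting by end time, pick each interval compatible with the last pick.
Sorted by end: (2,6)  (5,8)  (5,11)  (9,12)  (10,15)  (14,16)  (14,17)
take (2,6); take (9,12); take (14,16).
Selected: (2,6) (9,12) (14,16)

16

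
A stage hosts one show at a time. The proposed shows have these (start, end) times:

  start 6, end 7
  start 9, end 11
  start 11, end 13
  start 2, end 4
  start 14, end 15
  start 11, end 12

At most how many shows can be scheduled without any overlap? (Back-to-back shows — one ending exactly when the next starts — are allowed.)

Order by finish time; keep every interval that doesn't clash with the previous kept one.
By end time: (2,4), (6,7), (9,11), (11,12), (11,13), (14,15).
Pick (2,4); next start ≥ 4 → (6,7); next start ≥ 7 → (9,11); next start ≥ 11 → (11,12); next start ≥ 12 → (14,15).
Selected 5 shows.

5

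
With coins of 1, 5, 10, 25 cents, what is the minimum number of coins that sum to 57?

5

57 − 2×25→7 − 1×5→2 − 2×1→0
Total coins = 2 + 1 + 2 = 5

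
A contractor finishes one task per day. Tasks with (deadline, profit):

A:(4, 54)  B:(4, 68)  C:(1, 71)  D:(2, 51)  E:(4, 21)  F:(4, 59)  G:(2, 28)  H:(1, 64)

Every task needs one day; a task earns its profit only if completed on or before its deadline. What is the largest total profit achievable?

Take jobs in profit order; each goes to the latest open slot no later than its deadline.
By profit: C(d1,71), B(d4,68), H(d1,64), F(d4,59), A(d4,54), D(d2,51), G(d2,28), E(d4,21)
C→slot 1; B→slot 4; H skipped; F→slot 3; A→slot 2; D skipped; G skipped; E skipped.
Profit = 71 + 54 + 59 + 68 = 252

252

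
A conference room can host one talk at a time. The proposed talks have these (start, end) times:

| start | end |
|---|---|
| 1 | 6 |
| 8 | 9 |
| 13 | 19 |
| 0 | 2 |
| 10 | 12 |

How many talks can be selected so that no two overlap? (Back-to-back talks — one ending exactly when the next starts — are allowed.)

4

By end time: (0,2), (1,6), (8,9), (10,12), (13,19).
Pick (0,2); next start ≥ 2 → (8,9); next start ≥ 9 → (10,12); next start ≥ 12 → (13,19).
Selected 4 talks.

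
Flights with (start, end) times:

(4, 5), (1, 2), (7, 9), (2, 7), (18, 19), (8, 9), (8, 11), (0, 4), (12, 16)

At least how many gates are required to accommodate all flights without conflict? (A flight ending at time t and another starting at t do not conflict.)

Events (time:±→running): 0:+→1 1:+→2 2:-→1 2:+→2 4:-→1 4:+→2 5:-→1 7:-→0 7:+→1 8:+→2 8:+→3 … peak 3.

3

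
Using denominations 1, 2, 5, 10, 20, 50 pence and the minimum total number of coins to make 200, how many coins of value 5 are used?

0

200 − 4×50→0
Count of 5: 0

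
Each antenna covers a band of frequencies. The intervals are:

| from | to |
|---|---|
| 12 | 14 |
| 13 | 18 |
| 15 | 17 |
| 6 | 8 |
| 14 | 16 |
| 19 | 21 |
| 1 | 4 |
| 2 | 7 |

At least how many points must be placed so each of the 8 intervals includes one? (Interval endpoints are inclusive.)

5

Sort by right endpoint; whenever an interval is uncovered, place a point at its right end.
Sorted: [1,4] [2,7] [6,8] [12,14] [14,16] [15,17] [13,18] [19,21]
{[1,4],[2,7]} hit by 4; {[6,8]} hit by 8; {[12,14],[14,16]} hit by 14; {[15,17],[13,18]} hit by 17; {[19,21]} hit by 21.
Points: 4, 8, 14, 17, 21 (5 total).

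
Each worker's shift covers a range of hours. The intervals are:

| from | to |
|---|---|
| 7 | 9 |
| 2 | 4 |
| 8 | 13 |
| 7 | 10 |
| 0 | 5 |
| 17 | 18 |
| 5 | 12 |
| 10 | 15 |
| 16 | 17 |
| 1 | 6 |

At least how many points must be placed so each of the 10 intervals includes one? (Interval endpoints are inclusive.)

4

Process intervals by earliest right end; each time one isn't hit yet, stab at its right endpoint.
Sorted: [2,4] [0,5] [1,6] [7,9] [7,10] [5,12] [8,13] [10,15] [16,17] [17,18]
{[2,4],[0,5],[1,6]} hit by 4; {[7,9],[7,10],[5,12],[8,13]} hit by 9; {[10,15]} hit by 15; {[16,17],[17,18]} hit by 17.
Points: 4, 9, 15, 17 (4 total).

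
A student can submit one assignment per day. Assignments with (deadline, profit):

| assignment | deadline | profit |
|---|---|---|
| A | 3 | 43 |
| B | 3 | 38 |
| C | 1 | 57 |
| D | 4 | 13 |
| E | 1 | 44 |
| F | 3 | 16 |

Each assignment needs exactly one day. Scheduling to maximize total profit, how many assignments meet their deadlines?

Sort by profit descending; place each in the latest free slot ≤ its deadline.
Profit order: C=57 E=44 A=43 B=38 F=16 D=13
Assign: C→slot 1, E skipped, A→slot 3, B→slot 2, F skipped, D→slot 4.
Slots: [1:C] [2:B] [3:A] [4:D]
4 of 6 scheduled.

4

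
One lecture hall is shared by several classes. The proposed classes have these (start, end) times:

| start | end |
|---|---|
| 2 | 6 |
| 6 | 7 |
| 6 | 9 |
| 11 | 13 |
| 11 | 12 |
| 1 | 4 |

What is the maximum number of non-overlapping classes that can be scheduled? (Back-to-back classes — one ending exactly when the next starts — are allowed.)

3

Order by finish time; keep every interval that doesn't clash with the previous kept one.
Sorted by end: (1,4)  (2,6)  (6,7)  (6,9)  (11,12)  (11,13)
take (1,4); take (6,7); take (11,12); skip (11,13).
Selected 3 classes.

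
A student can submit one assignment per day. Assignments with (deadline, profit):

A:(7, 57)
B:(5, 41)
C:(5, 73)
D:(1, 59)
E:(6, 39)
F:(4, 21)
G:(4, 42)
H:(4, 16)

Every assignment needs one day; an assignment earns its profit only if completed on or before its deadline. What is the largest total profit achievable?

Sort by profit descending; place each in the latest free slot ≤ its deadline.
Profit order: C=73 D=59 A=57 G=42 B=41 E=39 F=21 H=16
Assign: C→slot 5, D→slot 1, A→slot 7, G→slot 4, B→slot 3, E→slot 6, F→slot 2, H skipped.
Slots: [1:D] [2:F] [3:B] [4:G] [5:C] [6:E] [7:A]
Profit = 59 + 21 + 41 + 42 + 73 + 39 + 57 = 332

332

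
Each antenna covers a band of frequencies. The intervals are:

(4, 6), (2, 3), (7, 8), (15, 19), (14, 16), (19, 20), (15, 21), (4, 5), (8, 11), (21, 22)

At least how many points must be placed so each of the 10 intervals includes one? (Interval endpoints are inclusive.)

6

By right end: [2,3]  [4,5]  [4,6]  [7,8]  [8,11]  [14,16]  [15,19]  [19,20]  [15,21]  [21,22]
[2,3] uncovered → point at 3; [4,5] uncovered → point at 5; [7,8] uncovered → point at 8; [14,16] uncovered → point at 16; [19,20] uncovered → point at 20; [21,22] uncovered → point at 22.
Points: 3, 5, 8, 16, 20, 22 (6 total).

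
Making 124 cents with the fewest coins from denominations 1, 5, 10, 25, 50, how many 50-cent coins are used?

2

Use the largest denomination that fits, subtract, and repeat.
124 = 2×50 + 2×10 + 4×1
Count of 50: 2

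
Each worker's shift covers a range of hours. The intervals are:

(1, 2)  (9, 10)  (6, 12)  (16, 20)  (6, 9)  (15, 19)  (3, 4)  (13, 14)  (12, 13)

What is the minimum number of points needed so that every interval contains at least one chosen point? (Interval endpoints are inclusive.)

Sorted: [1,2] [3,4] [6,9] [9,10] [6,12] [12,13] [13,14] [15,19] [16,20]
{[1,2]} hit by 2; {[3,4]} hit by 4; {[6,9],[9,10],[6,12]} hit by 9; {[12,13],[13,14]} hit by 13; {[15,19],[16,20]} hit by 19.
Points: 2, 4, 9, 13, 19 (5 total).

5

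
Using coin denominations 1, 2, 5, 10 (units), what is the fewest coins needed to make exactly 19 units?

4

Use the largest denomination that fits, subtract, and repeat.
19 = 1×10 + 1×5 + 2×2
Total coins = 1 + 1 + 2 = 4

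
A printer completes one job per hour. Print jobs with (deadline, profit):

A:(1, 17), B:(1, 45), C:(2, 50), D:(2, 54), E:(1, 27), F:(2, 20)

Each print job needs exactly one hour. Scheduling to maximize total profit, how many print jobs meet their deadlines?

2

By profit: D(d2,54), C(d2,50), B(d1,45), E(d1,27), F(d2,20), A(d1,17)
D→slot 2; C→slot 1; B skipped; E skipped; F skipped; A skipped.
2 of 6 scheduled.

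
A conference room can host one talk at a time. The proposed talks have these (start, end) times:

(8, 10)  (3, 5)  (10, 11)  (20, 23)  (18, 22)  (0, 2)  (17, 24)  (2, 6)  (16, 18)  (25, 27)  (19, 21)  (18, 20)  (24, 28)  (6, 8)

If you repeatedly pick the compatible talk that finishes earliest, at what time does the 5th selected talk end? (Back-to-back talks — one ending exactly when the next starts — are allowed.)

11

Sorted by end: (0,2)  (3,5)  (2,6)  (6,8)  (8,10)  (10,11)  (16,18)  (18,20)  (19,21)  (18,22)  (20,23)  (17,24)  (25,27)  (24,28)
take (0,2); take (3,5); take (6,8); take (8,10); take (10,11); take (16,18); take (18,20); take (20,23); take (25,27); skip (24,28).
Selected: (0,2) (3,5) (6,8) (8,10) (10,11) (16,18) (18,20) (20,23) (25,27)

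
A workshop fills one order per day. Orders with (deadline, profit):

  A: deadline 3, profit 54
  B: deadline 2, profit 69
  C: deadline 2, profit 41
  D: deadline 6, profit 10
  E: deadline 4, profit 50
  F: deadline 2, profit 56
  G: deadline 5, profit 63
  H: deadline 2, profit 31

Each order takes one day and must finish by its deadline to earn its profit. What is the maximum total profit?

302

Profit order: B=69 G=63 F=56 A=54 E=50 C=41 H=31 D=10
Assign: B→slot 2, G→slot 5, F→slot 1, A→slot 3, E→slot 4, C skipped, H skipped, D→slot 6.
Slots: [1:F] [2:B] [3:A] [4:E] [5:G] [6:D]
Profit = 56 + 69 + 54 + 50 + 63 + 10 = 302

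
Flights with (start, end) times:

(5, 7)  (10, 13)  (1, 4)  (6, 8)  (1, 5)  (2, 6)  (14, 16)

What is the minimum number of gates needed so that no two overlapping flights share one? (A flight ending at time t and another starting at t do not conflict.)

Count concurrent intervals with a sweep; the peak is the room count.
starts: [1, 1, 2, 5, 6, 10, 14]
ends:   [4, 5, 6, 7, 8, 13, 16]
s1→1 s1→2 s2→3  — peak 3.

3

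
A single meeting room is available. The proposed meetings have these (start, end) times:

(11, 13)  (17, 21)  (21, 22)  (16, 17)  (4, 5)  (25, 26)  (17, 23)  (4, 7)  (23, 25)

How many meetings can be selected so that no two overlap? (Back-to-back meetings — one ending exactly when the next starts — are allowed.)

7

Greedy by earliest finish: after sorting by end time, pick each interval compatible with the last pick.
Sorted by end: (4,5)  (4,7)  (11,13)  (16,17)  (17,21)  (21,22)  (17,23)  (23,25)  (25,26)
take (4,5); take (11,13); take (16,17); take (17,21); take (21,22); take (23,25); take (25,26).
Selected 7 meetings.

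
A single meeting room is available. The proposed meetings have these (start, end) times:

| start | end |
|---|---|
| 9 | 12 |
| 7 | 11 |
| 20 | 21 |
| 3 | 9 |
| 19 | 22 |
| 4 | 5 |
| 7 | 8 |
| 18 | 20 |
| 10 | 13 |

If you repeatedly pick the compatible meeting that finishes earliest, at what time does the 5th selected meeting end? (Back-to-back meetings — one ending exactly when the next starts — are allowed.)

Order by finish time; keep every interval that doesn't clash with the previous kept one.
Sorted by end: (4,5)  (7,8)  (3,9)  (7,11)  (9,12)  (10,13)  (18,20)  (20,21)  (19,22)
take (4,5); take (7,8); take (9,12); skip (10,13); take (18,20); take (20,21).
Selected: (4,5) (7,8) (9,12) (18,20) (20,21)

21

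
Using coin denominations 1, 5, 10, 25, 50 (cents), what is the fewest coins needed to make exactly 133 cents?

133 = 2×50 + 1×25 + 1×5 + 3×1
Total coins = 2 + 1 + 1 + 3 = 7

7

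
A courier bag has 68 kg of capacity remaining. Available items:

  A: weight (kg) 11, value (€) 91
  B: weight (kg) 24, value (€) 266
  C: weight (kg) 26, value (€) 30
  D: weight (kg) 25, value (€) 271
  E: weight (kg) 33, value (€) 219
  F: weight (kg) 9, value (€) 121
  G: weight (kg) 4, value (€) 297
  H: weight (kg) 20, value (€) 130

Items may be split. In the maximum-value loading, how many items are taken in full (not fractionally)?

4

Greedy by value/weight ratio, highest first.
Order: G (297/4=74.25) > F (121/9=13.44) > B (266/24=11.08) > D (271/25=10.84) > A (91/11=8.27) > E (219/33=6.64) > H (130/20=6.50) > C (30/26=1.15)
Fill: take G (4 @ 297) → take F (9 @ 121) → take B (24 @ 266) → take D (25 @ 271) → take 6/11 of A → 49.64; 68/68 used.
4 item(s) taken whole; one partial (take 6/11 of A).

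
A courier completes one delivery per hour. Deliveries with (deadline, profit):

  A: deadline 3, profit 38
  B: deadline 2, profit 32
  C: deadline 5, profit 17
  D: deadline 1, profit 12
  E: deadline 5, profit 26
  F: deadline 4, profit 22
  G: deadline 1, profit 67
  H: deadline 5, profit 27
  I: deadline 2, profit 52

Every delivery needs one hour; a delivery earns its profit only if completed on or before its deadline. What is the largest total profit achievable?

Sort by profit descending; place each in the latest free slot ≤ its deadline.
By profit: G(d1,67), I(d2,52), A(d3,38), B(d2,32), H(d5,27), E(d5,26), F(d4,22), C(d5,17), D(d1,12)
G→slot 1; I→slot 2; A→slot 3; B skipped; H→slot 5; E→slot 4; F skipped; C skipped; D skipped.
Profit = 67 + 52 + 38 + 26 + 27 = 210

210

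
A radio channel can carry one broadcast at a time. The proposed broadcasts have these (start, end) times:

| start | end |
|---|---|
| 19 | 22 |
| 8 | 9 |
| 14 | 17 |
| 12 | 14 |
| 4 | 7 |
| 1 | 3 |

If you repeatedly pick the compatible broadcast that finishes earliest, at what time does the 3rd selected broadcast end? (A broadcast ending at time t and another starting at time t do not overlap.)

By end time: (1,3), (4,7), (8,9), (12,14), (14,17), (19,22).
Pick (1,3); next start ≥ 3 → (4,7); next start ≥ 7 → (8,9); next start ≥ 9 → (12,14); next start ≥ 14 → (14,17); next start ≥ 17 → (19,22).
Selected: (1,3) (4,7) (8,9) (12,14) (14,17) (19,22)

9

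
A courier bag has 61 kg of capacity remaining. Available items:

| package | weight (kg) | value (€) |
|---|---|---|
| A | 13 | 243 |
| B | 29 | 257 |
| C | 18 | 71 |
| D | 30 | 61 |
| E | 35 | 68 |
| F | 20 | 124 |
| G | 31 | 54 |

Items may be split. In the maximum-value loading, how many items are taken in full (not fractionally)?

Order: A (243/13=18.69) > B (257/29=8.86) > F (124/20=6.20) > C (71/18=3.94) > D (61/30=2.03) > E (68/35=1.94) > G (54/31=1.74)
Fill: take A (13 @ 243) → take B (29 @ 257) → take 19/20 of F → 117.80; 61/61 used.
2 item(s) taken whole; one partial (take 19/20 of F).

2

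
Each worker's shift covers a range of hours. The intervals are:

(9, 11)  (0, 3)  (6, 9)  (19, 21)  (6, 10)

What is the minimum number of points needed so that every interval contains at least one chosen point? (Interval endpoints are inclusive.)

By right end: [0,3]  [6,9]  [6,10]  [9,11]  [19,21]
[0,3] uncovered → point at 3; [6,9] uncovered → point at 9; [19,21] uncovered → point at 21.
Points: 3, 9, 21 (3 total).

3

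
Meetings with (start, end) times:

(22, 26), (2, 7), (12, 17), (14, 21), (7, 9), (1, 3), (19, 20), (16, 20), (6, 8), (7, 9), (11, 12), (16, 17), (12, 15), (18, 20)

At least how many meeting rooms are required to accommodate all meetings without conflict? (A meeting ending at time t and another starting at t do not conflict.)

starts: [1, 2, 6, 7, 7, 11, 12, 12, 14, 16, 16, 18, 19, 22]
ends:   [3, 7, 8, 9, 9, 12, 15, 17, 17, 20, 20, 20, 21, 26]
s1→1 s2→2 e3→1 s6→2 e7→1 s7→2 s7→3 e8→2 e9→1 e9→0 s11→1 e12→0 s12→1 s12→2 s14→3 e15→2 s16→3 s16→4  — peak 4.

4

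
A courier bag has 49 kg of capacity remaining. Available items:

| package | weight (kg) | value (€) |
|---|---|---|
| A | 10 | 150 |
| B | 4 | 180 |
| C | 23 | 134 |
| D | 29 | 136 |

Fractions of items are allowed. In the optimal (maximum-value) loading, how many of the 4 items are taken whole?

3

Sort by value per unit weight and fill in that order.
Ratios (sorted): B 45.00, A 15.00, C 5.83, D 4.69
take B (4 @ 180); take A (10 @ 150); take C (23 @ 134); take 12/29 of D → 56.28. Capacity used 49/49.
3 item(s) taken whole; one partial (take 12/29 of D).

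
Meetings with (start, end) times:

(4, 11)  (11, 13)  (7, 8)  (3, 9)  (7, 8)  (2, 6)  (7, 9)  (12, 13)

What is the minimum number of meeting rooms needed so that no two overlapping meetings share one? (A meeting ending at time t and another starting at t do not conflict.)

5

starts: [2, 3, 4, 7, 7, 7, 11, 12]
ends:   [6, 8, 8, 9, 9, 11, 13, 13]
s2→1 s3→2 s4→3 e6→2 s7→3 s7→4 s7→5  — peak 5.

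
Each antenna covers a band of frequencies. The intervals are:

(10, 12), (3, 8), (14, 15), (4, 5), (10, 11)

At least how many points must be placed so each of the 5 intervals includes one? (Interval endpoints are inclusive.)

3

By right end: [4,5]  [3,8]  [10,11]  [10,12]  [14,15]
[4,5] uncovered → point at 5; [10,11] uncovered → point at 11; [14,15] uncovered → point at 15.
Points: 5, 11, 15 (3 total).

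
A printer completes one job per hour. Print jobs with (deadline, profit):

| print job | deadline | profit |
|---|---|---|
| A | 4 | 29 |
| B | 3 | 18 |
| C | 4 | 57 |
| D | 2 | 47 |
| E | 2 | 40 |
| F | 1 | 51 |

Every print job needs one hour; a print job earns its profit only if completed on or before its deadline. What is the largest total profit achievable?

184

Take jobs in profit order; each goes to the latest open slot no later than its deadline.
Profit order: C=57 F=51 D=47 E=40 A=29 B=18
Assign: C→slot 4, F→slot 1, D→slot 2, E skipped, A→slot 3, B skipped.
Slots: [1:F] [2:D] [3:A] [4:C]
Profit = 51 + 47 + 29 + 57 = 184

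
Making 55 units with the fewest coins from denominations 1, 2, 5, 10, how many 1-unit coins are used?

55 − 5×10→5 − 1×5→0
Count of 1: 0

0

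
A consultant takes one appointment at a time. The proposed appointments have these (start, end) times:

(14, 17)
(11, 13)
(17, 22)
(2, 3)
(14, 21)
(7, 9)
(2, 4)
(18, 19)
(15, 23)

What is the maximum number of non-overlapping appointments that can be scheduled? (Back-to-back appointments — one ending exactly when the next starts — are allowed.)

Order by finish time; keep every interval that doesn't clash with the previous kept one.
Sorted by end: (2,3)  (2,4)  (7,9)  (11,13)  (14,17)  (18,19)  (14,21)  (17,22)  (15,23)
take (2,3); take (7,9); take (11,13); take (14,17); take (18,19).
Selected 5 appointments.

5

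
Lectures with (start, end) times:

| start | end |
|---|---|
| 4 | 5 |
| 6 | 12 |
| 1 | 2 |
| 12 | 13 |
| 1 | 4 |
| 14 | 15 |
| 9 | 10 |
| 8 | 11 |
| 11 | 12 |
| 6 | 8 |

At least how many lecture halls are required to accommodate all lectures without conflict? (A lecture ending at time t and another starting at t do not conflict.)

3

starts: [1, 1, 4, 6, 6, 8, 9, 11, 12, 14]
ends:   [2, 4, 5, 8, 10, 11, 12, 12, 13, 15]
s1→1 s1→2 e2→1 e4→0 s4→1 e5→0 s6→1 s6→2 e8→1 s8→2 s9→3  — peak 3.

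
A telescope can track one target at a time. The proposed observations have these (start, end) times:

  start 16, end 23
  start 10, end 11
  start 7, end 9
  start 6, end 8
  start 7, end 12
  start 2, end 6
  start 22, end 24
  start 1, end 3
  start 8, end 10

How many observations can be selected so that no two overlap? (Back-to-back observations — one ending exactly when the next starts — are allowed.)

5

Order by finish time; keep every interval that doesn't clash with the previous kept one.
By end time: (1,3), (2,6), (6,8), (7,9), (8,10), (10,11), (7,12), (16,23), (22,24).
Pick (1,3); next start ≥ 3 → (6,8); next start ≥ 8 → (8,10); next start ≥ 10 → (10,11); next start ≥ 11 → (16,23).
Selected 5 observations.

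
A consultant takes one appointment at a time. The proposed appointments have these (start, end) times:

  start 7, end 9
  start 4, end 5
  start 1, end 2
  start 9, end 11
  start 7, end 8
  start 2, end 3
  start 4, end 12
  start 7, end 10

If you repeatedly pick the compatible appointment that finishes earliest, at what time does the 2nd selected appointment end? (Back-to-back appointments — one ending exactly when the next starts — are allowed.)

By end time: (1,2), (2,3), (4,5), (7,8), (7,9), (7,10), (9,11), (4,12).
Pick (1,2); next start ≥ 2 → (2,3); next start ≥ 3 → (4,5); next start ≥ 5 → (7,8); next start ≥ 8 → (9,11).
Selected: (1,2) (2,3) (4,5) (7,8) (9,11)

3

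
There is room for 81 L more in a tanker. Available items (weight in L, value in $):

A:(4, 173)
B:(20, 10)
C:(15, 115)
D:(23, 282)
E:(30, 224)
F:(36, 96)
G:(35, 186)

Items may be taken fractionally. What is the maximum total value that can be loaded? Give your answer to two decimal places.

Ratios (sorted): A 43.25, D 12.26, C 7.67, E 7.47, G 5.31, F 2.67, B 0.50
take A (4 @ 173); take D (23 @ 282); take C (15 @ 115); take E (30 @ 224); take 9/35 of G → 47.83. Capacity used 81/81.
Total value = 841.83

841.83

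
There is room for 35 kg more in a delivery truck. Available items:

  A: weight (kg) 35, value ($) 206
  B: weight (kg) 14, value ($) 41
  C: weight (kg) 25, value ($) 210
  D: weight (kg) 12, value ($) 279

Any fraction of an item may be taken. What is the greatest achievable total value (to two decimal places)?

Sort by value per unit weight and fill in that order.
Ratios (sorted): D 23.25, C 8.40, A 5.89, B 2.93
take D (12 @ 279); take 23/25 of C → 193.20. Capacity used 35/35.
Total value = 472.20

472.20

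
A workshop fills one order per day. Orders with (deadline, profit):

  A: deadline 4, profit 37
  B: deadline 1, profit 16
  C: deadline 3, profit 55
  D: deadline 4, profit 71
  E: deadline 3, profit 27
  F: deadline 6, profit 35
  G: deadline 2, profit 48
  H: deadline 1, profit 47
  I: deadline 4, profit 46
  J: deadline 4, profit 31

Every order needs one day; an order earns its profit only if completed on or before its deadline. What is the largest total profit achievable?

256

Sort by profit descending; place each in the latest free slot ≤ its deadline.
By profit: D(d4,71), C(d3,55), G(d2,48), H(d1,47), I(d4,46), A(d4,37), F(d6,35), J(d4,31), E(d3,27), B(d1,16)
D→slot 4; C→slot 3; G→slot 2; H→slot 1; I skipped; A skipped; F→slot 6; J skipped; E skipped; B skipped.
Profit = 47 + 48 + 55 + 71 + 35 = 256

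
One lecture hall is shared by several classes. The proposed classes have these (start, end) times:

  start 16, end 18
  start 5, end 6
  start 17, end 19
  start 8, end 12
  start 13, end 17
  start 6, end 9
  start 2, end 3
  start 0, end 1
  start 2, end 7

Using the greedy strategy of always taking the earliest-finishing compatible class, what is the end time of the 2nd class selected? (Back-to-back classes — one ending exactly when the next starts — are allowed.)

3

Sort by end time and greedily take each interval whose start is ≥ the last chosen end.
Sorted by end: (0,1)  (2,3)  (5,6)  (2,7)  (6,9)  (8,12)  (13,17)  (16,18)  (17,19)
take (0,1); take (2,3); take (5,6); skip (2,7); take (6,9); skip (8,12); take (13,17); take (17,19).
Selected: (0,1) (2,3) (5,6) (6,9) (13,17) (17,19)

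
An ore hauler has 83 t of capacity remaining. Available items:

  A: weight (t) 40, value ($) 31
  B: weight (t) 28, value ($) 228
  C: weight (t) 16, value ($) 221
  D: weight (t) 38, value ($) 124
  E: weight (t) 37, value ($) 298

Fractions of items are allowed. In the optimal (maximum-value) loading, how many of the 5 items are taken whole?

Sort by value per unit weight and fill in that order.
Ratios (sorted): C 13.81, B 8.14, E 8.05, D 3.26, A 0.78
take C (16 @ 221); take B (28 @ 228); take E (37 @ 298); take 2/38 of D → 6.53. Capacity used 83/83.
3 item(s) taken whole; one partial (take 2/38 of D).

3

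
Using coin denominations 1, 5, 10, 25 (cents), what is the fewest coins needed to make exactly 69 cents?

Use the largest denomination that fits, subtract, and repeat.
69 − 2×25→19 − 1×10→9 − 1×5→4 − 4×1→0
Total coins = 2 + 1 + 1 + 4 = 8

8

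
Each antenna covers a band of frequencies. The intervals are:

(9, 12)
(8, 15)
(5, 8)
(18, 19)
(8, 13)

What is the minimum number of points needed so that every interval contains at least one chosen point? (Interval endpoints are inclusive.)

Sorted: [5,8] [9,12] [8,13] [8,15] [18,19]
{[5,8]} hit by 8; {[9,12],[8,13],[8,15]} hit by 12; {[18,19]} hit by 19.
Points: 8, 12, 19 (3 total).

3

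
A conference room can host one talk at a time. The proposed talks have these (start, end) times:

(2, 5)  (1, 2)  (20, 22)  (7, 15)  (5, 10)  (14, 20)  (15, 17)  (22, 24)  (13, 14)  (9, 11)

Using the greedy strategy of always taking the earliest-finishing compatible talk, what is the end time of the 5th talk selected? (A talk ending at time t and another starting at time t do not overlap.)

Sorted by end: (1,2)  (2,5)  (5,10)  (9,11)  (13,14)  (7,15)  (15,17)  (14,20)  (20,22)  (22,24)
take (1,2); take (2,5); take (5,10); take (13,14); take (15,17); skip (14,20); take (20,22); take (22,24).
Selected: (1,2) (2,5) (5,10) (13,14) (15,17) (20,22) (22,24)

17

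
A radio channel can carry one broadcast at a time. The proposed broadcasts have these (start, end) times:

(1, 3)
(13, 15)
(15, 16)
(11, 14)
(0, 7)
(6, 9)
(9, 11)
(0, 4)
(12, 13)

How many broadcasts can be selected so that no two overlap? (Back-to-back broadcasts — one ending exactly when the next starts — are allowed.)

6

Greedy by earliest finish: after sorting by end time, pick each interval compatible with the last pick.
Sorted by end: (1,3)  (0,4)  (0,7)  (6,9)  (9,11)  (12,13)  (11,14)  (13,15)  (15,16)
take (1,3); skip (0,4); skip (0,7); take (6,9); take (9,11); take (12,13); take (13,15); take (15,16).
Selected 6 broadcasts.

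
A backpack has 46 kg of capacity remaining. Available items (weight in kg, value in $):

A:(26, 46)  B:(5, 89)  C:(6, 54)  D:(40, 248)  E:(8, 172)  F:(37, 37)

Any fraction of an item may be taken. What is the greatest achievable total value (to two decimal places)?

Sort by value per unit weight and fill in that order.
Ratios (sorted): E 21.50, B 17.80, C 9.00, D 6.20, A 1.77, F 1.00
take E (8 @ 172); take B (5 @ 89); take C (6 @ 54); take 27/40 of D → 167.40. Capacity used 46/46.
Total value = 482.40

482.40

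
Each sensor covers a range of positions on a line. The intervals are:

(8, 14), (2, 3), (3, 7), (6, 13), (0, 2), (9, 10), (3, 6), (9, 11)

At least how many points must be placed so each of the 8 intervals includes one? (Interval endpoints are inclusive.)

Process intervals by earliest right end; each time one isn't hit yet, stab at its right endpoint.
Sorted: [0,2] [2,3] [3,6] [3,7] [9,10] [9,11] [6,13] [8,14]
{[0,2],[2,3]} hit by 2; {[3,6],[3,7]} hit by 6; {[9,10],[9,11],[6,13],[8,14]} hit by 10.
Points: 2, 6, 10 (3 total).

3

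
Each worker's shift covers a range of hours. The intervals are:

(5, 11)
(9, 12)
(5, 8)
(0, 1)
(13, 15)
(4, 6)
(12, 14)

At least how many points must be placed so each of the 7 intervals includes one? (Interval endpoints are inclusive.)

4

Process intervals by earliest right end; each time one isn't hit yet, stab at its right endpoint.
Sorted: [0,1] [4,6] [5,8] [5,11] [9,12] [12,14] [13,15]
{[0,1]} hit by 1; {[4,6],[5,8],[5,11]} hit by 6; {[9,12],[12,14]} hit by 12; {[13,15]} hit by 15.
Points: 1, 6, 12, 15 (4 total).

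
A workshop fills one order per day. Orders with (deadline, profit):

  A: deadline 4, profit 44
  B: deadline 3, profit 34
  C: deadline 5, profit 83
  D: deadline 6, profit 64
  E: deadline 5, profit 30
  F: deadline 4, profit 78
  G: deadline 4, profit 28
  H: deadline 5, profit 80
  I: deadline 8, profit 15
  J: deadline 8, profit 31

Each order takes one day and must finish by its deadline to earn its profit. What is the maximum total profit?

429

Sort by profit descending; place each in the latest free slot ≤ its deadline.
Profit order: C=83 H=80 F=78 D=64 A=44 B=34 J=31 E=30 G=28 I=15
Assign: C→slot 5, H→slot 4, F→slot 3, D→slot 6, A→slot 2, B→slot 1, J→slot 8, E skipped, G skipped, I→slot 7.
Slots: [1:B] [2:A] [3:F] [4:H] [5:C] [6:D] [7:I] [8:J]
Profit = 34 + 44 + 78 + 80 + 83 + 64 + 15 + 31 = 429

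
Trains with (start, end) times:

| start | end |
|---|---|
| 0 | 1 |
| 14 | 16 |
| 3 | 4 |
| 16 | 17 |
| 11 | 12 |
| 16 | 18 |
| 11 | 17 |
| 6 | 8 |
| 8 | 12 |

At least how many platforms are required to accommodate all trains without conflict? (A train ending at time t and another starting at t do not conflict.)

The answer is the maximum number of intervals overlapping at any instant.
Events (time:±→running): 0:+→1 1:-→0 3:+→1 4:-→0 6:+→1 8:-→0 8:+→1 11:+→2 11:+→3 … peak 3.

3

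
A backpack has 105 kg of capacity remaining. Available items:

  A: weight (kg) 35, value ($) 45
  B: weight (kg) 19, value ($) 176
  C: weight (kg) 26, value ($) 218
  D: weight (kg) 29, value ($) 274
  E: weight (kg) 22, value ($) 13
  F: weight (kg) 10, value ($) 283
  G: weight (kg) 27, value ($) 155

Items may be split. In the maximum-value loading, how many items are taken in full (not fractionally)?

Greedy by value/weight ratio, highest first.
Ratios (sorted): F 28.30, D 9.45, B 9.26, C 8.38, G 5.74, A 1.29, E 0.59
take F (10 @ 283); take D (29 @ 274); take B (19 @ 176); take C (26 @ 218); take 21/27 of G → 120.56. Capacity used 105/105.
4 item(s) taken whole; one partial (take 21/27 of G).

4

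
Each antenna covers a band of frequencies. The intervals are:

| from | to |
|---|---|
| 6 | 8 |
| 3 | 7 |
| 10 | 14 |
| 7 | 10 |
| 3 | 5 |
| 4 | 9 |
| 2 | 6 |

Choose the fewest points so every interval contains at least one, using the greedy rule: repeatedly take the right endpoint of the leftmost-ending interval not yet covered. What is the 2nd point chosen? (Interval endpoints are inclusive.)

Sort by right endpoint; whenever an interval is uncovered, place a point at its right end.
Sorted: [3,5] [2,6] [3,7] [6,8] [4,9] [7,10] [10,14]
{[3,5],[2,6],[3,7]} hit by 5; {[6,8],[4,9],[7,10]} hit by 8; {[10,14]} hit by 14.
Points: 5, 8, 14 (3 total).

8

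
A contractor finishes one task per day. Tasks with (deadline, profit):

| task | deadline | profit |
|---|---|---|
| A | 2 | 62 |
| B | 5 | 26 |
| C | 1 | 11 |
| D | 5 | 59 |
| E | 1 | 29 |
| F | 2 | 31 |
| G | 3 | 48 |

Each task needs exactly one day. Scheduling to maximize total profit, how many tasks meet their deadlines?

5

Sort by profit descending; place each in the latest free slot ≤ its deadline.
By profit: A(d2,62), D(d5,59), G(d3,48), F(d2,31), E(d1,29), B(d5,26), C(d1,11)
A→slot 2; D→slot 5; G→slot 3; F→slot 1; E skipped; B→slot 4; C skipped.
5 of 7 scheduled.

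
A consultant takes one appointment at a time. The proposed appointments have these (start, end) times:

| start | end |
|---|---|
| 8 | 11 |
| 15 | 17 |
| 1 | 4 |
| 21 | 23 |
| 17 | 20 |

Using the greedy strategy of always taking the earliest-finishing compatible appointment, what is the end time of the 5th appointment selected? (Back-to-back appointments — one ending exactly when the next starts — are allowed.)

By end time: (1,4), (8,11), (15,17), (17,20), (21,23).
Pick (1,4); next start ≥ 4 → (8,11); next start ≥ 11 → (15,17); next start ≥ 17 → (17,20); next start ≥ 20 → (21,23).
Selected: (1,4) (8,11) (15,17) (17,20) (21,23)

23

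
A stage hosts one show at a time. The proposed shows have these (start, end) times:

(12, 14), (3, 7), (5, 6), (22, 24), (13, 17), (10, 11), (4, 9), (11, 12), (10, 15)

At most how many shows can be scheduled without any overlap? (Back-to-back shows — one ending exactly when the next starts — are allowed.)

Order by finish time; keep every interval that doesn't clash with the previous kept one.
By end time: (5,6), (3,7), (4,9), (10,11), (11,12), (12,14), (10,15), (13,17), (22,24).
Pick (5,6); next start ≥ 6 → (10,11); next start ≥ 11 → (11,12); next start ≥ 12 → (12,14); next start ≥ 14 → (22,24).
Selected 5 shows.

5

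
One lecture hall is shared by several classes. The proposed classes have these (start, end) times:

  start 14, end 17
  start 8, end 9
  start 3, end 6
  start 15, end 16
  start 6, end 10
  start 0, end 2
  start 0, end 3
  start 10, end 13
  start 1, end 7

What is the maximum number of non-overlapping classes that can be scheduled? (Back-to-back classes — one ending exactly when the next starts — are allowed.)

5

By end time: (0,2), (0,3), (3,6), (1,7), (8,9), (6,10), (10,13), (15,16), (14,17).
Pick (0,2); next start ≥ 2 → (3,6); next start ≥ 6 → (8,9); next start ≥ 9 → (10,13); next start ≥ 13 → (15,16).
Selected 5 classes.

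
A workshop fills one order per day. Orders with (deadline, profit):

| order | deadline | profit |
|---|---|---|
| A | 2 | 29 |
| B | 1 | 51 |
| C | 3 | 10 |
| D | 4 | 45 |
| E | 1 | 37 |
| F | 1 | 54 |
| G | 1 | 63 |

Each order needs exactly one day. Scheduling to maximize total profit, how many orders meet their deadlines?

Profit order: G=63 F=54 B=51 D=45 E=37 A=29 C=10
Assign: G→slot 1, F skipped, B skipped, D→slot 4, E skipped, A→slot 2, C→slot 3.
Slots: [1:G] [2:A] [3:C] [4:D]
4 of 7 scheduled.

4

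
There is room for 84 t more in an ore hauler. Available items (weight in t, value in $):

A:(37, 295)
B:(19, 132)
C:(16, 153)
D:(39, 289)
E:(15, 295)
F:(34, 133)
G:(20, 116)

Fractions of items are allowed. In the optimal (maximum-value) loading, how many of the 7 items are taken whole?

3

Greedy by value/weight ratio, highest first.
Ratios (sorted): E 19.67, C 9.56, A 7.97, D 7.41, B 6.95, G 5.80, F 3.91
take E (15 @ 295); take C (16 @ 153); take A (37 @ 295); take 16/39 of D → 118.56. Capacity used 84/84.
3 item(s) taken whole; one partial (take 16/39 of D).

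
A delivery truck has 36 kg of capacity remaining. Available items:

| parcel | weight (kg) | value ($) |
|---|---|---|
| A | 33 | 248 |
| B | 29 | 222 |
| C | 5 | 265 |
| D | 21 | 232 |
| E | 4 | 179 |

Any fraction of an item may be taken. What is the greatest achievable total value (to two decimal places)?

721.93

Greedy by value/weight ratio, highest first.
Order: C (265/5=53.00) > E (179/4=44.75) > D (232/21=11.05) > B (222/29=7.66) > A (248/33=7.52)
Fill: take C (5 @ 265) → take E (4 @ 179) → take D (21 @ 232) → take 6/29 of B → 45.93; 36/36 used.
Total value = 721.93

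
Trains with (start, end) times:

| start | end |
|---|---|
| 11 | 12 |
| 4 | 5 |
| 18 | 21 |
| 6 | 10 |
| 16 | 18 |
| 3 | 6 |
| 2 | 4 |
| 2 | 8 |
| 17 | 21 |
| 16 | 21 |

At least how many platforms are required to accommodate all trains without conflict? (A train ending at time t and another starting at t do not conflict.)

3

Count concurrent intervals with a sweep; the peak is the room count.
starts: [2, 2, 3, 4, 6, 11, 16, 16, 17, 18]
ends:   [4, 5, 6, 8, 10, 12, 18, 21, 21, 21]
s2→1 s2→2 s3→3  — peak 3.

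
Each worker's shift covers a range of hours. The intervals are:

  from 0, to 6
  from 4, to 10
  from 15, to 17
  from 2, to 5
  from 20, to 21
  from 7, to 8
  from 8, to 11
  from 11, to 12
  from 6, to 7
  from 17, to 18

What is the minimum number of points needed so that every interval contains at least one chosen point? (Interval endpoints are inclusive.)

Sorted: [2,5] [0,6] [6,7] [7,8] [4,10] [8,11] [11,12] [15,17] [17,18] [20,21]
{[2,5],[0,6]} hit by 5; {[6,7],[7,8],[4,10]} hit by 7; {[8,11],[11,12]} hit by 11; {[15,17],[17,18]} hit by 17; {[20,21]} hit by 21.
Points: 5, 7, 11, 17, 21 (5 total).

5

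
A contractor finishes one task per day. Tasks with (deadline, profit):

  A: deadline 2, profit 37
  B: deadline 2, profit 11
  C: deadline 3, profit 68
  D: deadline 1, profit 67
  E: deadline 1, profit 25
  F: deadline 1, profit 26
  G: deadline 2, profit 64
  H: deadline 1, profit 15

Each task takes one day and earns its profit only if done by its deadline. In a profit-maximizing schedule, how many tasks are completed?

3

Take jobs in profit order; each goes to the latest open slot no later than its deadline.
Profit order: C=68 D=67 G=64 A=37 F=26 E=25 H=15 B=11
Assign: C→slot 3, D→slot 1, G→slot 2, A skipped, F skipped, E skipped, H skipped, B skipped.
Slots: [1:D] [2:G] [3:C]
3 of 8 scheduled.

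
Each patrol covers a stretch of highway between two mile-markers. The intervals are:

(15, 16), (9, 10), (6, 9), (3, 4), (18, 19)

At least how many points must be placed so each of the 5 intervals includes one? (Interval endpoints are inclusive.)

4

Process intervals by earliest right end; each time one isn't hit yet, stab at its right endpoint.
By right end: [3,4]  [6,9]  [9,10]  [15,16]  [18,19]
[3,4] uncovered → point at 4; [6,9] uncovered → point at 9; [15,16] uncovered → point at 16; [18,19] uncovered → point at 19.
Points: 4, 9, 16, 19 (4 total).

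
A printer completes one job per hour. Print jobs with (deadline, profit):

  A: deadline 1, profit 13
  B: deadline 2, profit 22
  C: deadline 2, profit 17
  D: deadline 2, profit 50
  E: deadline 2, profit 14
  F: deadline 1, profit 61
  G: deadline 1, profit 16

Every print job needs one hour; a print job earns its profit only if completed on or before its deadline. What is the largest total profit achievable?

Profit order: F=61 D=50 B=22 C=17 G=16 E=14 A=13
Assign: F→slot 1, D→slot 2, B skipped, C skipped, G skipped, E skipped, A skipped.
Slots: [1:F] [2:D]
Profit = 61 + 50 = 111

111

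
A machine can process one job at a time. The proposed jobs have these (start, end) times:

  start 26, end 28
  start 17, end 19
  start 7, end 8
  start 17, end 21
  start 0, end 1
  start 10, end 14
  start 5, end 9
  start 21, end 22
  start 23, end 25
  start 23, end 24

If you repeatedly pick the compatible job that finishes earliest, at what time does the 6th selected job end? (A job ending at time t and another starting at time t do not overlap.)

By end time: (0,1), (7,8), (5,9), (10,14), (17,19), (17,21), (21,22), (23,24), (23,25), (26,28).
Pick (0,1); next start ≥ 1 → (7,8); next start ≥ 8 → (10,14); next start ≥ 14 → (17,19); next start ≥ 19 → (21,22); next start ≥ 22 → (23,24); next start ≥ 24 → (26,28).
Selected: (0,1) (7,8) (10,14) (17,19) (21,22) (23,24) (26,28)

24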